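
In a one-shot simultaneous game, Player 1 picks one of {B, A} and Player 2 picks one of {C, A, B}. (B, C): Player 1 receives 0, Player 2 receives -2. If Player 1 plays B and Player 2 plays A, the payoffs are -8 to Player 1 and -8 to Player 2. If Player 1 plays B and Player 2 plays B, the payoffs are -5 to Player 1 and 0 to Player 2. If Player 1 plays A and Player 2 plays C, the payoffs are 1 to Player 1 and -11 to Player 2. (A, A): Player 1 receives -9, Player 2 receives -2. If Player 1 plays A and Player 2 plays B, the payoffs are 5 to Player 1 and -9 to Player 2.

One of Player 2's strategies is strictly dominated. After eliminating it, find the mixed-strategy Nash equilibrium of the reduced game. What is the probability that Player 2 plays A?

q = 10/11

Player 2's strategy C is strictly dominated by B: 0 > -2 and -9 > -11. Eliminate C.
Player 1's indifference between B and A determines Player 2's mixing probability q:
  Player 1's payoff to B: q·(-8) + (1−q)·(-5) = -3q - 5
  Player 1's payoff to A: q·(-9) + (1−q)·5 = -14q + 5
  -3q - 5 = -14q + 5  ⇒  11q = 10  ⇒  q = 10/11.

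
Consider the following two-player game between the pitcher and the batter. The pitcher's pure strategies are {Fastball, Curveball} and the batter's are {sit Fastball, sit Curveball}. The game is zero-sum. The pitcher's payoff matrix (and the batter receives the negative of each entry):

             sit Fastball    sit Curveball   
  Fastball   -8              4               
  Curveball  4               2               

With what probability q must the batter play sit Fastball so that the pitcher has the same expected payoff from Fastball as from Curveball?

For the pitcher to be willing to mix, the pitcher must be indifferent between Fastball and Curveball, which pins down the batter's mix.
  the pitcher's expected payoff from Fastball: q·(-8) + (1−q)·4 = -12q + 4
  the pitcher's expected payoff from Curveball: q·4 + (1−q)·2 = 2q + 2
  -12q + 4 = 2q + 2  ⇒  -14q = -2  ⇒  q = 1/7.

q = 1/7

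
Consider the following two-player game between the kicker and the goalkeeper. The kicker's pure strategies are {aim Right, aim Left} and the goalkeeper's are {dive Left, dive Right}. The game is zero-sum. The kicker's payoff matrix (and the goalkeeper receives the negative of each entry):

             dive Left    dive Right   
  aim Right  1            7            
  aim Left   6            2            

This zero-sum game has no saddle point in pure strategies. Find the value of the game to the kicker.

v = 4

Set the kicker's expected payoff from aim Right equal to that from aim Left:
  the kicker's payoff from aim Right: q·1 + (1−q)·7 = -6q + 7
  the kicker's payoff from aim Left: q·6 + (1−q)·2 = 4q + 2
  -6q + 7 = 4q + 2  ⇒  -10q = -5  ⇒  q = 1/2.
The value is the kicker's expected payoff against this mix (using aim Right): (1/2)·1 + (1/2)·7 = 4.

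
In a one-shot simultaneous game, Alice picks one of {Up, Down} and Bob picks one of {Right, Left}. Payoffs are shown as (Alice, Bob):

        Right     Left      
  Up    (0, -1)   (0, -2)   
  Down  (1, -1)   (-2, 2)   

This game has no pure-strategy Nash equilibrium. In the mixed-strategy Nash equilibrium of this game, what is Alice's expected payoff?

For Alice to be willing to mix, Alice must be indifferent between Up and Down, which pins down Bob's mix.
  Alice's payoff from Up: q·0 + (1−q)·0 = 0
  Alice's payoff from Down: q·1 + (1−q)·(-2) = 3q - 2
  0 = 3q - 2  ⇒  -3q = -2  ⇒  q = 2/3.
At equilibrium Alice is indifferent across rows, so Alice's payoff equals the payoff from Up: (2/3)·0 + (1/3)·0 = 0.

0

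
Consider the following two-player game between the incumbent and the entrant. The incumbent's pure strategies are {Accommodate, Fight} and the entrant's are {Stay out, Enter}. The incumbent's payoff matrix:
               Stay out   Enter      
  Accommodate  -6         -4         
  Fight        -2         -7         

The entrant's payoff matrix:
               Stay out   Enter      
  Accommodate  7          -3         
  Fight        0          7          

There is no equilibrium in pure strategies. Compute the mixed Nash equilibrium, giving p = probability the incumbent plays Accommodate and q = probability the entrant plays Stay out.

p = 7/17, q = 3/7

For the entrant to be willing to mix, the entrant must be indifferent between Stay out and Enter, which pins down the incumbent's mix.
  the entrant's payoff to Stay out: p·7 + (1−p)·0 = 7p
  the entrant's payoff to Enter: p·(-3) + (1−p)·7 = -10p + 7
  7p = -10p + 7  ⇒  17p = 7  ⇒  p = 7/17.
In a mixed equilibrium the incumbent is indifferent between Accommodate and Fight; this condition fixes q.
  the incumbent's payoff to Accommodate: q·(-6) + (1−q)·(-4) = -2q - 4
  the incumbent's payoff to Fight: q·(-2) + (1−q)·(-7) = 5q - 7
  -2q - 4 = 5q - 7  ⇒  -7q = -3  ⇒  q = 3/7.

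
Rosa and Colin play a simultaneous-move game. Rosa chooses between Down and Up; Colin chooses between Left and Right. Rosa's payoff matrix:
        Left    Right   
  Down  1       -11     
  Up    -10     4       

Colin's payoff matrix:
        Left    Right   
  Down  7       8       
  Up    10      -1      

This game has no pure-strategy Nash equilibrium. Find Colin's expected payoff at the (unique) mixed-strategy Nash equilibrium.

Colin's indifference between Left and Right determines Rosa's mixing probability p:
  Colin's payoff to Left: p·7 + (1−p)·10 = -3p + 10
  Colin's payoff to Right: p·8 + (1−p)·(-1) = 9p - 1
  -3p + 10 = 9p - 1  ⇒  -12p = -11  ⇒  p = 11/12.
At equilibrium Colin is indifferent across columns, so Colin's payoff equals the payoff from Left: (11/12)·7 + (1/12)·10 = 29/4.

29/4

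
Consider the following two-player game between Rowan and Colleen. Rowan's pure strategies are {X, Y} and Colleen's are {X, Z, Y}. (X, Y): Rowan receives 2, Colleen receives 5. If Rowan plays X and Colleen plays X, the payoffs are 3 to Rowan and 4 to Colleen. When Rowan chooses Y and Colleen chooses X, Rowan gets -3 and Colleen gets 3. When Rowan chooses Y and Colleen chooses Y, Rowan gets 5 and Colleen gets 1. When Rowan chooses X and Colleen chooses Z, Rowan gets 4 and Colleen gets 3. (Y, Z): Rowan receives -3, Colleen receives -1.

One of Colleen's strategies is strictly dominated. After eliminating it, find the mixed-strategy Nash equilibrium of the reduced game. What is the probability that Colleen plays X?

q = 1/3

Colleen's strategy Z is strictly dominated by Y: 5 > 3 and 1 > -1. Eliminate Z.
Set Rowan's expected payoff from X equal to that from Y:
  Rowan's payoff to X: q·3 + (1−q)·2 = q + 2
  Rowan's payoff to Y: q·(-3) + (1−q)·5 = -8q + 5
  q + 2 = -8q + 5  ⇒  9q = 3  ⇒  q = 1/3.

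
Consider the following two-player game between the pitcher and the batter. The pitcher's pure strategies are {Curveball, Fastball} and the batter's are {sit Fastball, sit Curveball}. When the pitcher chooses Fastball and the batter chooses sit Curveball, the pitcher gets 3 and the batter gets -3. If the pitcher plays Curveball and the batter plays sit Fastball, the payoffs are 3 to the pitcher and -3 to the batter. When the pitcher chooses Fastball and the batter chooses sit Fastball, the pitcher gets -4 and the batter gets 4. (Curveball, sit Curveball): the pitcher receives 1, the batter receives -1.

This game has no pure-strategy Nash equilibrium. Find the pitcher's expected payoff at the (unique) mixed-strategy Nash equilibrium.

For the pitcher to be willing to mix, the pitcher must be indifferent between Curveball and Fastball, which pins down the batter's mix.
  the pitcher's payoff from Curveball: q·3 + (1−q)·1 = 2q + 1
  the pitcher's payoff from Fastball: q·(-4) + (1−q)·3 = -7q + 3
  2q + 1 = -7q + 3  ⇒  9q = 2  ⇒  q = 2/9.
At equilibrium the pitcher is indifferent across rows, so the pitcher's payoff equals the payoff from Curveball: (2/9)·3 + (7/9)·1 = 13/9.

13/9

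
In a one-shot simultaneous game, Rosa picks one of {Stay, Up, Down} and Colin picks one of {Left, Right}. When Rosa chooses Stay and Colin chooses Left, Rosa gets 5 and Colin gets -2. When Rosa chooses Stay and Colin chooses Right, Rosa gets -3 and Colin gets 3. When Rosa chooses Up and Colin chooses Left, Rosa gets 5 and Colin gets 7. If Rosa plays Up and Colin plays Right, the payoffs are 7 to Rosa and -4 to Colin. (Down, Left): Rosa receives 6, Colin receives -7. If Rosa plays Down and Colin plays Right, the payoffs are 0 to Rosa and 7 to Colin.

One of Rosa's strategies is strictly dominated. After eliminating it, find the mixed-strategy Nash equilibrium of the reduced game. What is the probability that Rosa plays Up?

p = 14/25

Rosa's strategy Stay is strictly dominated by Down: 6 > 5 and 0 > -3. Eliminate Stay.
Colin's indifference between Left and Right determines Rosa's mixing probability p:
  Colin's payoff to Left: p·7 + (1−p)·(-7) = 14p - 7
  Colin's payoff to Right: p·(-4) + (1−p)·7 = -11p + 7
  14p - 7 = -11p + 7  ⇒  25p = 14  ⇒  p = 14/25.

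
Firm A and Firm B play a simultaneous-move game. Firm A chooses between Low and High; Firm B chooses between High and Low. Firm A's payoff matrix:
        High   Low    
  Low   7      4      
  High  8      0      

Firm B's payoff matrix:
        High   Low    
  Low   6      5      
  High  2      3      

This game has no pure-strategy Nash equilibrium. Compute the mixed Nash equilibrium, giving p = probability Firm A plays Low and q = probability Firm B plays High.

For Firm B to be willing to mix, Firm B must be indifferent between High and Low, which pins down Firm A's mix.
  Firm B's payoff from High: p·6 + (1−p)·2 = 4p + 2
  Firm B's payoff from Low: p·5 + (1−p)·3 = 2p + 3
  4p + 2 = 2p + 3  ⇒  2p = 1  ⇒  p = 1/2.
Set Firm A's expected payoff from Low equal to that from High:
  Firm A's expected payoff from Low: q·7 + (1−q)·4 = 3q + 4
  Firm A's expected payoff from High: q·8 + (1−q)·0 = 8q
  3q + 4 = 8q  ⇒  -5q = -4  ⇒  q = 4/5.

p = 1/2, q = 4/5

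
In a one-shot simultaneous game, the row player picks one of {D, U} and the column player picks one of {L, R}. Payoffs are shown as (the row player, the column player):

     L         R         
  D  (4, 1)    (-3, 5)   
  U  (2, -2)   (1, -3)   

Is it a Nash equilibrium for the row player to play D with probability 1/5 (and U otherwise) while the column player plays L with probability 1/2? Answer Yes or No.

Given the column player's mix q = 1/2, the row player's payoff from D is 1/2 but from U is 3/2. The row player strictly prefers U, so the row player would not mix.
So the proposed profile is not a Nash equilibrium.

No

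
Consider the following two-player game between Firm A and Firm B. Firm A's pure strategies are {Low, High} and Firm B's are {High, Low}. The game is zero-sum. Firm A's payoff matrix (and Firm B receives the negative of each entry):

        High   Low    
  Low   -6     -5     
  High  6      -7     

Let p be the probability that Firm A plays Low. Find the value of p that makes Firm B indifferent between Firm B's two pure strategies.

p = 13/14

Firm B's indifference between High and Low determines Firm A's mixing probability p:
  Firm B's payoff from High: p·6 + (1−p)·(-6) = 12p - 6
  Firm B's payoff from Low: p·5 + (1−p)·7 = -2p + 7
  12p - 6 = -2p + 7  ⇒  14p = 13  ⇒  p = 13/14.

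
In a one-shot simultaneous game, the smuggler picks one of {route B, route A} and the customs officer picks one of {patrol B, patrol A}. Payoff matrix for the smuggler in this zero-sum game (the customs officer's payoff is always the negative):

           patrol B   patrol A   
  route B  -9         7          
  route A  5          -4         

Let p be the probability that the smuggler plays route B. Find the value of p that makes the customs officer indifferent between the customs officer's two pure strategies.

The smuggler's mix must leave the customs officer indifferent between patrol B and patrol A.
  the customs officer's payoff to patrol B: p·9 + (1−p)·(-5) = 14p - 5
  the customs officer's payoff to patrol A: p·(-7) + (1−p)·4 = -11p + 4
  14p - 5 = -11p + 4  ⇒  25p = 9  ⇒  p = 9/25.

p = 9/25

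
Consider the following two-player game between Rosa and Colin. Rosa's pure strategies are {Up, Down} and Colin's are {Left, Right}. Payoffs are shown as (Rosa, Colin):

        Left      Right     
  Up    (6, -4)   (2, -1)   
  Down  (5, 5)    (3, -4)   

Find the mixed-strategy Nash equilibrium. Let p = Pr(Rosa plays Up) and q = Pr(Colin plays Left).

p = 3/4, q = 1/2

In a mixed equilibrium Colin is indifferent between Left and Right; this condition fixes p.
  Colin's payoff from Left: p·(-4) + (1−p)·5 = -9p + 5
  Colin's payoff from Right: p·(-1) + (1−p)·(-4) = 3p - 4
  -9p + 5 = 3p - 4  ⇒  -12p = -9  ⇒  p = 3/4.
In a mixed equilibrium Rosa is indifferent between Up and Down; this condition fixes q.
  Rosa's expected payoff from Up: q·6 + (1−q)·2 = 4q + 2
  Rosa's expected payoff from Down: q·5 + (1−q)·3 = 2q + 3
  4q + 2 = 2q + 3  ⇒  2q = 1  ⇒  q = 1/2.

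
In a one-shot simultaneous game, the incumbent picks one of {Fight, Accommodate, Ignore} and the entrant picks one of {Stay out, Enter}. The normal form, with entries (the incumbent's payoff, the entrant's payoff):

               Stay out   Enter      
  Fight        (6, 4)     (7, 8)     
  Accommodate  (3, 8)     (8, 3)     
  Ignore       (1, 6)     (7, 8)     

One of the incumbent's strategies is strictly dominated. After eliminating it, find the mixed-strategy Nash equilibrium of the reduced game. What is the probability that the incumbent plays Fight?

p = 5/9

The incumbent's strategy Ignore is strictly dominated by Accommodate: 3 > 1 and 8 > 7. Eliminate Ignore.
In a mixed equilibrium the entrant is indifferent between Stay out and Enter; this condition fixes p.
  the entrant's payoff to Stay out: p·4 + (1−p)·8 = -4p + 8
  the entrant's payoff to Enter: p·8 + (1−p)·3 = 5p + 3
  -4p + 8 = 5p + 3  ⇒  -9p = -5  ⇒  p = 5/9.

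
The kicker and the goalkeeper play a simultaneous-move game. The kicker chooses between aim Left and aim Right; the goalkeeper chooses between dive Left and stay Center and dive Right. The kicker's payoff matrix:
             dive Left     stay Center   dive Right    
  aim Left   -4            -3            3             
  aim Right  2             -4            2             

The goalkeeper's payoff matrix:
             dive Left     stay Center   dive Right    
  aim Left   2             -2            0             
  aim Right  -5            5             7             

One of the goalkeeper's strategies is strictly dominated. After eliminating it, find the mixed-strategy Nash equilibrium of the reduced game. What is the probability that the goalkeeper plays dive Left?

q = 1/7

The goalkeeper's strategy stay Center is strictly dominated by dive Right: 0 > -2 and 7 > 5. Eliminate stay Center.
For the kicker to be willing to mix, the kicker must be indifferent between aim Left and aim Right, which pins down the goalkeeper's mix.
  the kicker's payoff to aim Left: q·(-4) + (1−q)·3 = -7q + 3
  the kicker's payoff to aim Right: q·2 + (1−q)·2 = 2
  -7q + 3 = 2  ⇒  -7q = -1  ⇒  q = 1/7.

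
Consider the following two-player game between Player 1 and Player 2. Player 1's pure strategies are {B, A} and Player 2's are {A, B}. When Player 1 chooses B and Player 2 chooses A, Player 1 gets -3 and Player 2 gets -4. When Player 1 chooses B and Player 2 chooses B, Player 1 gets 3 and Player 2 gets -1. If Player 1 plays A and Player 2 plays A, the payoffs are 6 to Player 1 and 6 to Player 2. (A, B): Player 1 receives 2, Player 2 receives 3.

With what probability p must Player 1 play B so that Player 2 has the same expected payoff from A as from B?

In a mixed equilibrium Player 2 is indifferent between A and B; this condition fixes p.
  Player 2's payoff to A: p·(-4) + (1−p)·6 = -10p + 6
  Player 2's payoff to B: p·(-1) + (1−p)·3 = -4p + 3
  -10p + 6 = -4p + 3  ⇒  -6p = -3  ⇒  p = 1/2.

p = 1/2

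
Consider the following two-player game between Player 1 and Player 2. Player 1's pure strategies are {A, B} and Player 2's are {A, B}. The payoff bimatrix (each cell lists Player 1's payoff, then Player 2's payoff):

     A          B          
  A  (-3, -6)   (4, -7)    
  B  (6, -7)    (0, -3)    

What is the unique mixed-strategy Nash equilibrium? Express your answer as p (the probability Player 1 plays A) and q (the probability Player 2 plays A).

p = 4/5, q = 4/13

Set Player 2's expected payoff from A equal to that from B:
  Player 2's expected payoff from A: p·(-6) + (1−p)·(-7) = p - 7
  Player 2's expected payoff from B: p·(-7) + (1−p)·(-3) = -4p - 3
  p - 7 = -4p - 3  ⇒  5p = 4  ⇒  p = 4/5.
Set Player 1's expected payoff from A equal to that from B:
  Player 1's payoff to A: q·(-3) + (1−q)·4 = -7q + 4
  Player 1's payoff to B: q·6 + (1−q)·0 = 6q
  -7q + 4 = 6q  ⇒  -13q = -4  ⇒  q = 4/13.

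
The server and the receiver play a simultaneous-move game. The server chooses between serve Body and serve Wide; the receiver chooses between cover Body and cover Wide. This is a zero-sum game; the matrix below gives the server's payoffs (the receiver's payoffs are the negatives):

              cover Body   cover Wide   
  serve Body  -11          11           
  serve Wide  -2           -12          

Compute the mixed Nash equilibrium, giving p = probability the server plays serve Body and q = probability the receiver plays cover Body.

p = 5/16, q = 23/32

Set the receiver's expected payoff from cover Body equal to that from cover Wide:
  the receiver's payoff to cover Body: p·11 + (1−p)·2 = 9p + 2
  the receiver's payoff to cover Wide: p·(-11) + (1−p)·12 = -23p + 12
  9p + 2 = -23p + 12  ⇒  32p = 10  ⇒  p = 5/16.
The receiver's mix must leave the server indifferent between serve Body and serve Wide.
  the server's expected payoff from serve Body: q·(-11) + (1−q)·11 = -22q + 11
  the server's expected payoff from serve Wide: q·(-2) + (1−q)·(-12) = 10q - 12
  -22q + 11 = 10q - 12  ⇒  -32q = -23  ⇒  q = 23/32.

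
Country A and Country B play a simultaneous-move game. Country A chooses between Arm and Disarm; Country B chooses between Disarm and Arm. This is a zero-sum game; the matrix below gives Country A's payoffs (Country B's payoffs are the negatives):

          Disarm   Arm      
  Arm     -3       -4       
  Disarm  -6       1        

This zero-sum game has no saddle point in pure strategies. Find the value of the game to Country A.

v = -27/8

Country A's indifference between Arm and Disarm determines Country B's mixing probability q:
  Country A's payoff from Arm: q·(-3) + (1−q)·(-4) = q - 4
  Country A's payoff from Disarm: q·(-6) + (1−q)·1 = -7q + 1
  q - 4 = -7q + 1  ⇒  8q = 5  ⇒  q = 5/8.
The value is Country A's expected payoff against this mix (using Arm): (5/8)·(-3) + (3/8)·(-4) = -27/8.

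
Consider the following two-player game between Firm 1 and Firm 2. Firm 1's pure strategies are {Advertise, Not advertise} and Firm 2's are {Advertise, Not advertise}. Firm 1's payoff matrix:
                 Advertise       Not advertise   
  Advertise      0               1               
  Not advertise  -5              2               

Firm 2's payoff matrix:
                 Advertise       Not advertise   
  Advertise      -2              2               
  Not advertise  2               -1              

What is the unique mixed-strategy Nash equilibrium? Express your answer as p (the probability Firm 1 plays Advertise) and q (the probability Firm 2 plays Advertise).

p = 3/7, q = 1/6

Firm 2's indifference between Advertise and Not advertise determines Firm 1's mixing probability p:
  Firm 2's payoff to Advertise: p·(-2) + (1−p)·2 = -4p + 2
  Firm 2's payoff to Not advertise: p·2 + (1−p)·(-1) = 3p - 1
  -4p + 2 = 3p - 1  ⇒  -7p = -3  ⇒  p = 3/7.
Firm 1's indifference between Advertise and Not advertise determines Firm 2's mixing probability q:
  Firm 1's payoff from Advertise: q·0 + (1−q)·1 = -q + 1
  Firm 1's payoff from Not advertise: q·(-5) + (1−q)·2 = -7q + 2
  -q + 1 = -7q + 2  ⇒  6q = 1  ⇒  q = 1/6.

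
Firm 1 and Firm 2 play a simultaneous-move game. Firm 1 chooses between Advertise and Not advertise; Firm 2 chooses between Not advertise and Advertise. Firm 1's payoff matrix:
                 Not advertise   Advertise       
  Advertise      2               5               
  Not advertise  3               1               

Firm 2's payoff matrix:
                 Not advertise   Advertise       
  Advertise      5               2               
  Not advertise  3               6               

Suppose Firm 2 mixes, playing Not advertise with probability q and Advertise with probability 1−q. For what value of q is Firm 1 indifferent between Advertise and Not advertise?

q = 4/5

In a mixed equilibrium Firm 1 is indifferent between Advertise and Not advertise; this condition fixes q.
  Firm 1's payoff from Advertise: q·2 + (1−q)·5 = -3q + 5
  Firm 1's payoff from Not advertise: q·3 + (1−q)·1 = 2q + 1
  -3q + 5 = 2q + 1  ⇒  -5q = -4  ⇒  q = 4/5.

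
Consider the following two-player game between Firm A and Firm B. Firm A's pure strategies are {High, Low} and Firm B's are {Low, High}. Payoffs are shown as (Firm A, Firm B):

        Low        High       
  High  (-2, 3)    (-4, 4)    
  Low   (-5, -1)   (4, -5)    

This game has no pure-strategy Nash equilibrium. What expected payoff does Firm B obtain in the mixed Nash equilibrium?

11/5

Set Firm B's expected payoff from Low equal to that from High:
  Firm B's payoff from Low: p·3 + (1−p)·(-1) = 4p - 1
  Firm B's payoff from High: p·4 + (1−p)·(-5) = 9p - 5
  4p - 1 = 9p - 5  ⇒  -5p = -4  ⇒  p = 4/5.
At equilibrium Firm B is indifferent across columns, so Firm B's payoff equals the payoff from Low: (4/5)·3 + (1/5)·(-1) = 11/5.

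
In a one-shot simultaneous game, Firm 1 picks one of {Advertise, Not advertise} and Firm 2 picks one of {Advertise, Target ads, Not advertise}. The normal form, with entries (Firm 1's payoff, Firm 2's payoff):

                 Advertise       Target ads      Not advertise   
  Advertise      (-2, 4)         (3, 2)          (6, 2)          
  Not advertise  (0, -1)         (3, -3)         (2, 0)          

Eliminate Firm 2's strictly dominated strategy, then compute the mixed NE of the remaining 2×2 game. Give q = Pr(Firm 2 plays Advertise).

q = 2/3

Firm 2's strategy Target ads is strictly dominated by Advertise: 4 > 2 and -1 > -3. Eliminate Target ads.
Firm 1's indifference between Advertise and Not advertise determines Firm 2's mixing probability q:
  Firm 1's payoff from Advertise: q·(-2) + (1−q)·6 = -8q + 6
  Firm 1's payoff from Not advertise: q·0 + (1−q)·2 = -2q + 2
  -8q + 6 = -2q + 2  ⇒  -6q = -4  ⇒  q = 2/3.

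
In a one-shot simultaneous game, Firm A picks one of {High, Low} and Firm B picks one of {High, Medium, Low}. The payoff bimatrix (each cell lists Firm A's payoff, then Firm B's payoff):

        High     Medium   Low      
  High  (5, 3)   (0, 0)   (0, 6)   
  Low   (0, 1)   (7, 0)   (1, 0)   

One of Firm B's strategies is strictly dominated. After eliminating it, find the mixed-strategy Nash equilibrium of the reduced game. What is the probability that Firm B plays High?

q = 1/6

Firm B's strategy Medium is strictly dominated by High: 3 > 0 and 1 > 0. Eliminate Medium.
For Firm A to be willing to mix, Firm A must be indifferent between High and Low, which pins down Firm B's mix.
  Firm A's payoff from High: q·5 + (1−q)·0 = 5q
  Firm A's payoff from Low: q·0 + (1−q)·1 = -q + 1
  5q = -q + 1  ⇒  6q = 1  ⇒  q = 1/6.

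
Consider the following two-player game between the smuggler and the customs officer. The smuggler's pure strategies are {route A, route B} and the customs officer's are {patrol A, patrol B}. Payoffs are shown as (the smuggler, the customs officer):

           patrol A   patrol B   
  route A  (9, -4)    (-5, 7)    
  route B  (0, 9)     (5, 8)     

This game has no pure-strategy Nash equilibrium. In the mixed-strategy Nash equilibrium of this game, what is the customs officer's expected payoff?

95/12

Set the customs officer's expected payoff from patrol A equal to that from patrol B:
  the customs officer's payoff from patrol A: p·(-4) + (1−p)·9 = -13p + 9
  the customs officer's payoff from patrol B: p·7 + (1−p)·8 = -p + 8
  -13p + 9 = -p + 8  ⇒  -12p = -1  ⇒  p = 1/12.
At equilibrium the customs officer is indifferent across columns, so the customs officer's payoff equals the payoff from patrol A: (1/12)·(-4) + (11/12)·9 = 95/12.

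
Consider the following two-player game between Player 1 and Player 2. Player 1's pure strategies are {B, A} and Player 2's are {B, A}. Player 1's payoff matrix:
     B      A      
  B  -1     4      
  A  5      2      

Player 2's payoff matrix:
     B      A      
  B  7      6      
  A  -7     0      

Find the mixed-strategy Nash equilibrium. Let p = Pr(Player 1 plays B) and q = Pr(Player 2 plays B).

p = 7/8, q = 1/4

Set Player 2's expected payoff from B equal to that from A:
  Player 2's expected payoff from B: p·7 + (1−p)·(-7) = 14p - 7
  Player 2's expected payoff from A: p·6 + (1−p)·0 = 6p
  14p - 7 = 6p  ⇒  8p = 7  ⇒  p = 7/8.
Set Player 1's expected payoff from B equal to that from A:
  Player 1's payoff to B: q·(-1) + (1−q)·4 = -5q + 4
  Player 1's payoff to A: q·5 + (1−q)·2 = 3q + 2
  -5q + 4 = 3q + 2  ⇒  -8q = -2  ⇒  q = 1/4.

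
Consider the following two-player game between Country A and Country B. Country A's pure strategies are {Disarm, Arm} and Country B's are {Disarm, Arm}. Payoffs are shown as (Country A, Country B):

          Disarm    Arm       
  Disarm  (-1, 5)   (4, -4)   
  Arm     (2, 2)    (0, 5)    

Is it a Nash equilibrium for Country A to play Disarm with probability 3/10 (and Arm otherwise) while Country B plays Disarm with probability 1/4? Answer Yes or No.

No

Given Country A's mix p = 3/10, Country B's payoff from Disarm is 29/10 but from Arm is 23/10. Country B strictly prefers Disarm, so Country B would not mix.
So the proposed profile is not a Nash equilibrium.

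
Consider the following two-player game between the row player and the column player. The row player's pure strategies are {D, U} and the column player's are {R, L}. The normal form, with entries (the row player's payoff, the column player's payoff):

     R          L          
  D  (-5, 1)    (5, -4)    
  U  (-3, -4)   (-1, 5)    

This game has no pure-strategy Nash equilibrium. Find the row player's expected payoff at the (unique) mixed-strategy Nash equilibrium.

-5/2

The column player's mix must leave the row player indifferent between D and U.
  the row player's payoff from D: q·(-5) + (1−q)·5 = -10q + 5
  the row player's payoff from U: q·(-3) + (1−q)·(-1) = -2q - 1
  -10q + 5 = -2q - 1  ⇒  -8q = -6  ⇒  q = 3/4.
At equilibrium the row player is indifferent across rows, so the row player's payoff equals the payoff from D: (3/4)·(-5) + (1/4)·5 = -5/2.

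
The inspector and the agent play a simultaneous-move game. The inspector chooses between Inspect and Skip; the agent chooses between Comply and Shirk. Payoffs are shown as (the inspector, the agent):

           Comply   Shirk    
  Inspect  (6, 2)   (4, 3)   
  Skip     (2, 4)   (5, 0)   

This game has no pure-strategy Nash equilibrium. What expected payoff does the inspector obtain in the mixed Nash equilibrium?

The inspector's indifference between Inspect and Skip determines the agent's mixing probability q:
  the inspector's payoff from Inspect: q·6 + (1−q)·4 = 2q + 4
  the inspector's payoff from Skip: q·2 + (1−q)·5 = -3q + 5
  2q + 4 = -3q + 5  ⇒  5q = 1  ⇒  q = 1/5.
At equilibrium the inspector is indifferent across rows, so the inspector's payoff equals the payoff from Inspect: (1/5)·6 + (4/5)·4 = 22/5.

22/5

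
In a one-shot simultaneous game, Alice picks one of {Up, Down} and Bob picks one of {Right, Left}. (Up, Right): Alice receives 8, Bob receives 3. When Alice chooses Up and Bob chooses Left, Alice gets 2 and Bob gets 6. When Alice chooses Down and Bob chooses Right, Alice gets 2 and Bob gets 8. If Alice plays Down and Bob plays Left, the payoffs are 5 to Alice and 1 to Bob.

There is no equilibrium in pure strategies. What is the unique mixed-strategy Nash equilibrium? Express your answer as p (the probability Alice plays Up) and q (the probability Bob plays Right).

p = 7/10, q = 1/3

Set Bob's expected payoff from Right equal to that from Left:
  Bob's payoff to Right: p·3 + (1−p)·8 = -5p + 8
  Bob's payoff to Left: p·6 + (1−p)·1 = 5p + 1
  -5p + 8 = 5p + 1  ⇒  -10p = -7  ⇒  p = 7/10.
Bob's mix must leave Alice indifferent between Up and Down.
  Alice's expected payoff from Up: q·8 + (1−q)·2 = 6q + 2
  Alice's expected payoff from Down: q·2 + (1−q)·5 = -3q + 5
  6q + 2 = -3q + 5  ⇒  9q = 3  ⇒  q = 1/3.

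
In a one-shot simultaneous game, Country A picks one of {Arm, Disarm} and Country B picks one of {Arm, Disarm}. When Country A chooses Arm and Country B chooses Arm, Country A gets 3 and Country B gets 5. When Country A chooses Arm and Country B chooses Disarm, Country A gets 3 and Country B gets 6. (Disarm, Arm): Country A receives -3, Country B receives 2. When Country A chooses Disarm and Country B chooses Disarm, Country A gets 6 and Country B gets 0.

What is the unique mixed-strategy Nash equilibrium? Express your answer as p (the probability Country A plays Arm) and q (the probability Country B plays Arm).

p = 2/3, q = 1/3

Country B's indifference between Arm and Disarm determines Country A's mixing probability p:
  Country B's payoff to Arm: p·5 + (1−p)·2 = 3p + 2
  Country B's payoff to Disarm: p·6 + (1−p)·0 = 6p
  3p + 2 = 6p  ⇒  -3p = -2  ⇒  p = 2/3.
Set Country A's expected payoff from Arm equal to that from Disarm:
  Country A's payoff to Arm: q·3 + (1−q)·3 = 3
  Country A's payoff to Disarm: q·(-3) + (1−q)·6 = -9q + 6
  3 = -9q + 6  ⇒  9q = 3  ⇒  q = 1/3.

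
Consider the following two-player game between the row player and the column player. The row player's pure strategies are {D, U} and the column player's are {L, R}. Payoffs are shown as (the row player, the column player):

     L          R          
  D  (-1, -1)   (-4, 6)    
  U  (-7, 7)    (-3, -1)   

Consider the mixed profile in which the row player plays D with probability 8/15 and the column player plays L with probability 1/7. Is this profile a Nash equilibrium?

Yes

Check the column player's indifference given the row player's mix p = 8/15:
  payoff from L = 41/15; payoff from R = 41/15 — equal.
Check the row player's indifference given the column player's mix q = 1/7:
  payoff from D = -25/7; payoff from U = -25/7 — equal.
Both players are indifferent, so neither can profitably deviate.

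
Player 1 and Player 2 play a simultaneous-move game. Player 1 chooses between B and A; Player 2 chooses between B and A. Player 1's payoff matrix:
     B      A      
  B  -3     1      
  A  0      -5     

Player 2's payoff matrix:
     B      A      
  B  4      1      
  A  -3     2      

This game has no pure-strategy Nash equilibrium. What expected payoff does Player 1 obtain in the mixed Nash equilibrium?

In a mixed equilibrium Player 1 is indifferent between B and A; this condition fixes q.
  Player 1's payoff to B: q·(-3) + (1−q)·1 = -4q + 1
  Player 1's payoff to A: q·0 + (1−q)·(-5) = 5q - 5
  -4q + 1 = 5q - 5  ⇒  -9q = -6  ⇒  q = 2/3.
At equilibrium Player 1 is indifferent across rows, so Player 1's payoff equals the payoff from B: (2/3)·(-3) + (1/3)·1 = -5/3.

-5/3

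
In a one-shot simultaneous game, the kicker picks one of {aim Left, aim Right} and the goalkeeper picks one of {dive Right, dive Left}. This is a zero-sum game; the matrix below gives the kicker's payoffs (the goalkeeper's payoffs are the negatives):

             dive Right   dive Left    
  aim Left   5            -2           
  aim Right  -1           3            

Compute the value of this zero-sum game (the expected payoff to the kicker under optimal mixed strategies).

The kicker's indifference between aim Left and aim Right determines the goalkeeper's mixing probability q:
  the kicker's payoff to aim Left: q·5 + (1−q)·(-2) = 7q - 2
  the kicker's payoff to aim Right: q·(-1) + (1−q)·3 = -4q + 3
  7q - 2 = -4q + 3  ⇒  11q = 5  ⇒  q = 5/11.
The value is the kicker's expected payoff against this mix (using aim Left): (5/11)·5 + (6/11)·(-2) = 13/11.

v = 13/11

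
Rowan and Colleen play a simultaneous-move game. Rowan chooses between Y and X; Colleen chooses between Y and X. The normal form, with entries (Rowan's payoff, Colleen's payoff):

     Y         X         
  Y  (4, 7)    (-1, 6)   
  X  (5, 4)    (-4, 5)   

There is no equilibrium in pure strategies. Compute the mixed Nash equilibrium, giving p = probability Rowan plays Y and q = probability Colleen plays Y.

For Colleen to be willing to mix, Colleen must be indifferent between Y and X, which pins down Rowan's mix.
  Colleen's payoff to Y: p·7 + (1−p)·4 = 3p + 4
  Colleen's payoff to X: p·6 + (1−p)·5 = p + 5
  3p + 4 = p + 5  ⇒  2p = 1  ⇒  p = 1/2.
Rowan's indifference between Y and X determines Colleen's mixing probability q:
  Rowan's expected payoff from Y: q·4 + (1−q)·(-1) = 5q - 1
  Rowan's expected payoff from X: q·5 + (1−q)·(-4) = 9q - 4
  5q - 1 = 9q - 4  ⇒  -4q = -3  ⇒  q = 3/4.

p = 1/2, q = 3/4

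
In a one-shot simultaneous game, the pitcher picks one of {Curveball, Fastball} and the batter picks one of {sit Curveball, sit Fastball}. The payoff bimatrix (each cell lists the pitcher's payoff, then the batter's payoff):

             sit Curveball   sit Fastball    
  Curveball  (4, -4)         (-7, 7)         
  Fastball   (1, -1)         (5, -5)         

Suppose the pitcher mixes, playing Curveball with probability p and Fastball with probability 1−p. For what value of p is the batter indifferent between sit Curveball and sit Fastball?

p = 4/15

Set the batter's expected payoff from sit Curveball equal to that from sit Fastball:
  the batter's payoff to sit Curveball: p·(-4) + (1−p)·(-1) = -3p - 1
  the batter's payoff to sit Fastball: p·7 + (1−p)·(-5) = 12p - 5
  -3p - 1 = 12p - 5  ⇒  -15p = -4  ⇒  p = 4/15.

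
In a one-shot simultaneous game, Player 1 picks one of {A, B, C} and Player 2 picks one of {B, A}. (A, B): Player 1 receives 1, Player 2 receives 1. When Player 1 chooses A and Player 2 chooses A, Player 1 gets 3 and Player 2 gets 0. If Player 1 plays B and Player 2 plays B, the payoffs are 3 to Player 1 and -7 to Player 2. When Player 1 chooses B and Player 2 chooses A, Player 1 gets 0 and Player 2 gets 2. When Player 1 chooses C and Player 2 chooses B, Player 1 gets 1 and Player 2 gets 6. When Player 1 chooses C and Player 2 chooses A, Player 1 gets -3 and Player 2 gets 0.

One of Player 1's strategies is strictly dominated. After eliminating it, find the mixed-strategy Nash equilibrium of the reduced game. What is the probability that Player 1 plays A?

Player 1's strategy C is strictly dominated by B: 3 > 1 and 0 > -3. Eliminate C.
For Player 2 to be willing to mix, Player 2 must be indifferent between B and A, which pins down Player 1's mix.
  Player 2's payoff to B: p·1 + (1−p)·(-7) = 8p - 7
  Player 2's payoff to A: p·0 + (1−p)·2 = -2p + 2
  8p - 7 = -2p + 2  ⇒  10p = 9  ⇒  p = 9/10.

p = 9/10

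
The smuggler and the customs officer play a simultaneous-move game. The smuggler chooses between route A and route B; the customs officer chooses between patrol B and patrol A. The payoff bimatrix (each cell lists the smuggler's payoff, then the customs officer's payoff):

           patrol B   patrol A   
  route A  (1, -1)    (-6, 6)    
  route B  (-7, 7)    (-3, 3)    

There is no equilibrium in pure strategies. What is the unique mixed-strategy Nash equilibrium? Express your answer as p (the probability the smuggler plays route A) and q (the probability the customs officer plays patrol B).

The customs officer's indifference between patrol B and patrol A determines the smuggler's mixing probability p:
  the customs officer's payoff to patrol B: p·(-1) + (1−p)·7 = -8p + 7
  the customs officer's payoff to patrol A: p·6 + (1−p)·3 = 3p + 3
  -8p + 7 = 3p + 3  ⇒  -11p = -4  ⇒  p = 4/11.
The smuggler's indifference between route A and route B determines the customs officer's mixing probability q:
  the smuggler's payoff to route A: q·1 + (1−q)·(-6) = 7q - 6
  the smuggler's payoff to route B: q·(-7) + (1−q)·(-3) = -4q - 3
  7q - 6 = -4q - 3  ⇒  11q = 3  ⇒  q = 3/11.

p = 4/11, q = 3/11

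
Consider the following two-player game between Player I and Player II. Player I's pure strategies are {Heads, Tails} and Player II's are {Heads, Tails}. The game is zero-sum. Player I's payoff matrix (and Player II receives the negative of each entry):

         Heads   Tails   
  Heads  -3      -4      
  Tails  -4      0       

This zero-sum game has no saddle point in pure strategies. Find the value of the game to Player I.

v = -16/5

In a mixed equilibrium Player I is indifferent between Heads and Tails; this condition fixes q.
  Player I's payoff to Heads: q·(-3) + (1−q)·(-4) = q - 4
  Player I's payoff to Tails: q·(-4) + (1−q)·0 = -4q
  q - 4 = -4q  ⇒  5q = 4  ⇒  q = 4/5.
The value is Player I's expected payoff against this mix (using Heads): (4/5)·(-3) + (1/5)·(-4) = -16/5.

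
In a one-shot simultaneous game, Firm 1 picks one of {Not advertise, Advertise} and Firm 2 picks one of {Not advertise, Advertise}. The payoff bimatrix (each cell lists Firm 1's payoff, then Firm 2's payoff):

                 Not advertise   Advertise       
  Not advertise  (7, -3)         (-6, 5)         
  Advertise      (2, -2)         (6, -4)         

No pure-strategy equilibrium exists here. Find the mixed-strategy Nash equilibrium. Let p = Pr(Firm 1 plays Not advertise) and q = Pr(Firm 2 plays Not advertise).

p = 1/5, q = 12/17

For Firm 2 to be willing to mix, Firm 2 must be indifferent between Not advertise and Advertise, which pins down Firm 1's mix.
  Firm 2's payoff from Not advertise: p·(-3) + (1−p)·(-2) = -p - 2
  Firm 2's payoff from Advertise: p·5 + (1−p)·(-4) = 9p - 4
  -p - 2 = 9p - 4  ⇒  -10p = -2  ⇒  p = 1/5.
Firm 2's mix must leave Firm 1 indifferent between Not advertise and Advertise.
  Firm 1's payoff to Not advertise: q·7 + (1−q)·(-6) = 13q - 6
  Firm 1's payoff to Advertise: q·2 + (1−q)·6 = -4q + 6
  13q - 6 = -4q + 6  ⇒  17q = 12  ⇒  q = 12/17.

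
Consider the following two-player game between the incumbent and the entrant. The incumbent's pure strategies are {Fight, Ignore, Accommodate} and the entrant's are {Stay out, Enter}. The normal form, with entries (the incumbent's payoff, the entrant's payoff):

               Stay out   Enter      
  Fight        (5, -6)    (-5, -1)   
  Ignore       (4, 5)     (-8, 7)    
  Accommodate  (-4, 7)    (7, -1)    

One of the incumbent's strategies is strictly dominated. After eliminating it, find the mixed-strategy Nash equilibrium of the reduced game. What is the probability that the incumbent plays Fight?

The incumbent's strategy Ignore is strictly dominated by Fight: 5 > 4 and -5 > -8. Eliminate Ignore.
The incumbent's mix must leave the entrant indifferent between Stay out and Enter.
  the entrant's payoff to Stay out: p·(-6) + (1−p)·7 = -13p + 7
  the entrant's payoff to Enter: p·(-1) + (1−p)·(-1) = -1
  -13p + 7 = -1  ⇒  -13p = -8  ⇒  p = 8/13.

p = 8/13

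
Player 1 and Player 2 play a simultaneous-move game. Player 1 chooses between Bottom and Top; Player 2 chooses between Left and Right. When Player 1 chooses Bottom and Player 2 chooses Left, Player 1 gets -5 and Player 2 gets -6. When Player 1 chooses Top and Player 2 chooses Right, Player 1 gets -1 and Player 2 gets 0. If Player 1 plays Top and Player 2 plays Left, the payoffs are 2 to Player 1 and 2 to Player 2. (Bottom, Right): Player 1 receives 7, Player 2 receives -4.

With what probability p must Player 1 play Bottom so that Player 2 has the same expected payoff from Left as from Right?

p = 1/2

Player 1's mix must leave Player 2 indifferent between Left and Right.
  Player 2's payoff from Left: p·(-6) + (1−p)·2 = -8p + 2
  Player 2's payoff from Right: p·(-4) + (1−p)·0 = -4p
  -8p + 2 = -4p  ⇒  -4p = -2  ⇒  p = 1/2.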